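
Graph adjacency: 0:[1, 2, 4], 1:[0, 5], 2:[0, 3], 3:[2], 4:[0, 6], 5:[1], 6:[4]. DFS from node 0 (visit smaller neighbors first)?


DFS stack-based: start with [0]
Visit order: [0, 1, 5, 2, 3, 4, 6]


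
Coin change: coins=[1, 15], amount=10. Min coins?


dp[0]=0; dp[i]=1+min(dp[i-c] for c in coins)
...dp[5]=5, dp[6]=6, dp[7]=7, dp[8]=8, dp[9]=9, dp[10]=10
Minimum coins for 10 = 10


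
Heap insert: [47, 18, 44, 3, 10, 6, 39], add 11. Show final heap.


Append 11: [47, 18, 44, 3, 10, 6, 39, 11]
Bubble up: swap idx 7(11) with idx 3(3)
Result: [47, 18, 44, 11, 10, 6, 39, 3]


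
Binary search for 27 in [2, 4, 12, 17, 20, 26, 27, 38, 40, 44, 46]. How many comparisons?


Search for 27:
[0,10] mid=5 arr[5]=26
[6,10] mid=8 arr[8]=40
[6,7] mid=6 arr[6]=27
Total: 3 comparisons


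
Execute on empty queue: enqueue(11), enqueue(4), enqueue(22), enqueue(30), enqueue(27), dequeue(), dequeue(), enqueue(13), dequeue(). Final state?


enqueue(11) -> [11]
enqueue(4) -> [11, 4]
enqueue(22) -> [11, 4, 22]
enqueue(30) -> [11, 4, 22, 30]
enqueue(27) -> [11, 4, 22, 30, 27]
dequeue() returns 11 -> [4, 22, 30, 27]
dequeue() returns 4 -> [22, 30, 27]
enqueue(13) -> [22, 30, 27, 13]
dequeue() returns 22 -> [30, 27, 13]
Final queue (front to back): [30, 27, 13]


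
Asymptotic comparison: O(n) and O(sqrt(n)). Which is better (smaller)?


sublinear grows slower than linear
O(sqrt(n)) is asymptotically smaller; O(n) grows faster


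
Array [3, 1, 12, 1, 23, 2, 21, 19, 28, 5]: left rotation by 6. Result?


Left rotate by 6: [21, 19, 28, 5, 3, 1, 12, 1, 23, 2]


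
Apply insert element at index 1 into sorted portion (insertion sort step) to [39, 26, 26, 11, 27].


After one pass: [26, 39, 26, 11, 27]


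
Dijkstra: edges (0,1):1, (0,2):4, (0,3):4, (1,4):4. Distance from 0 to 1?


Dijkstra from 0:
Distances: {0: 0, 1: 1, 2: 4, 3: 4, 4: 5}
Shortest distance to 1 = 1, path = [0, 1]


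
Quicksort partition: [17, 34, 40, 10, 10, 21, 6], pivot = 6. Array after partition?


Elements <= 6 go left of pivot.
Result: [6, 34, 40, 10, 10, 21, 17], pivot at index 0


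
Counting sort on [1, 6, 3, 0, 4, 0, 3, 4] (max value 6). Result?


Count array: [2, 1, 0, 2, 2, 0, 1]
Reconstruct: [0, 0, 1, 3, 3, 4, 4, 6]


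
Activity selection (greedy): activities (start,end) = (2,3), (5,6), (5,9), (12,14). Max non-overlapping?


Greedy: pick earliest-ending, then skip overlaps.
Selected (3 activities): [(2, 3), (5, 6), (12, 14)]


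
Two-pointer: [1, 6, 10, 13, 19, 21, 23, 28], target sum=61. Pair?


Two pointers: lo=0, hi=7
No pair sums to 61


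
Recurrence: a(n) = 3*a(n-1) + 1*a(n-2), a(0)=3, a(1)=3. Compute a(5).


Build bottom-up:
...a(3)=39, a(4)=129, a(5)=3*129+1*39=426


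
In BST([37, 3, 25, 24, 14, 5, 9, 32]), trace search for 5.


BST root = 37
Search for 5: compare at each node
Path: [37, 3, 25, 24, 14, 5]


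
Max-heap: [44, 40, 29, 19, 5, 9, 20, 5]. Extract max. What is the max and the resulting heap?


Max = 44
Replace root with last, heapify down
Resulting heap: [40, 19, 29, 5, 5, 9, 20]


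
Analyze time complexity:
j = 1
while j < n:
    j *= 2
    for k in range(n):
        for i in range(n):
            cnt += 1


Per nesting level: O(log n) * O(n) * O(n) = O(n^2 log n)
Complexity: O(n^2 log n)


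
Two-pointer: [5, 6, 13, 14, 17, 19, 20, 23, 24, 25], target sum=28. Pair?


Two pointers: lo=0, hi=9
Found pair: (5, 23) summing to 28


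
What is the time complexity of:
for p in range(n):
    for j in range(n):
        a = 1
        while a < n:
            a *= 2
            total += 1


Per nesting level: O(n) * O(n) * O(log n) = O(n^2 log n)
Complexity: O(n^2 log n)


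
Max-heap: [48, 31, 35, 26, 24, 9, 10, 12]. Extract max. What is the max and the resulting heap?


Max = 48
Replace root with last, heapify down
Resulting heap: [35, 31, 12, 26, 24, 9, 10]


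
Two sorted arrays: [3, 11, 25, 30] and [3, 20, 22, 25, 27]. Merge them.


Compare heads, take smaller each step.
Merged: [3, 3, 11, 20, 22, 25, 25, 27, 30]


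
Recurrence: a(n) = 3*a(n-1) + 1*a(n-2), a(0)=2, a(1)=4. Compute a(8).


Build bottom-up:
...a(6)=1658, a(7)=5476, a(8)=3*5476+1*1658=18086


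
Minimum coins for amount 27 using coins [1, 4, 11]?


dp[0]=0; dp[i]=1+min(dp[i-c] for c in coins)
...dp[22]=2, dp[23]=3, dp[24]=4, dp[25]=5, dp[26]=3, dp[27]=4
Minimum coins for 27 = 4


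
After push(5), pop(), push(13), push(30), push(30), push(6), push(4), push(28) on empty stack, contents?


push(5) -> [5]
pop() returns 5 -> []
push(13) -> [13]
push(30) -> [13, 30]
push(30) -> [13, 30, 30]
push(6) -> [13, 30, 30, 6]
push(4) -> [13, 30, 30, 6, 4]
push(28) -> [13, 30, 30, 6, 4, 28]
Final stack (bottom to top): [13, 30, 30, 6, 4, 28]


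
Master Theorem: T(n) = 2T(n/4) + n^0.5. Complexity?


a=2, b=4, c=0.5. log_4(2)=0.5 = c=0.5. Case 2: O(n^c log n) = O(sqrt(n) log n)
Complexity: O(sqrt(n) log n)


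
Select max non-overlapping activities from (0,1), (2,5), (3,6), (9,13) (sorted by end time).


Greedy: pick earliest-ending, then skip overlaps.
Selected (3 activities): [(0, 1), (2, 5), (9, 13)]


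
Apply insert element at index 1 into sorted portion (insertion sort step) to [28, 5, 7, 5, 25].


After one pass: [5, 28, 7, 5, 25]


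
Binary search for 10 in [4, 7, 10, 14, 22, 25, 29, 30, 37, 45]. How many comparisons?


Search for 10:
[0,9] mid=4 arr[4]=22
[0,3] mid=1 arr[1]=7
[2,3] mid=2 arr[2]=10
Total: 3 comparisons


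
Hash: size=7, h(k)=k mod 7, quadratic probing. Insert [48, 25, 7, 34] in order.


Insertions: 48->slot 6; 25->slot 4; 7->slot 0; 34->slot 3
Table: [7, None, None, 34, 25, None, 48]


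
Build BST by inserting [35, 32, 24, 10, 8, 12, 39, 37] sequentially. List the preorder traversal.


Root = 35; build tree by BST insertion.
Preorder traversal: [35, 32, 24, 10, 8, 12, 39, 37]


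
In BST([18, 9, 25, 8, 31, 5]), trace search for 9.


BST root = 18
Search for 9: compare at each node
Path: [18, 9]


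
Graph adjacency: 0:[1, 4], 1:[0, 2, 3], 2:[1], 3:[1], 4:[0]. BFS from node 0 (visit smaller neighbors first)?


BFS queue: start with [0]
Visit order: [0, 1, 4, 2, 3]


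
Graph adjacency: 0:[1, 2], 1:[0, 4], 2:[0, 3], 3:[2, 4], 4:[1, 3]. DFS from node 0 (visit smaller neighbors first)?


DFS stack-based: start with [0]
Visit order: [0, 1, 4, 3, 2]


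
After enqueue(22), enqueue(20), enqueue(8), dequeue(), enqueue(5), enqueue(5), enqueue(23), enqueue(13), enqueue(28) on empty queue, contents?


enqueue(22) -> [22]
enqueue(20) -> [22, 20]
enqueue(8) -> [22, 20, 8]
dequeue() returns 22 -> [20, 8]
enqueue(5) -> [20, 8, 5]
enqueue(5) -> [20, 8, 5, 5]
enqueue(23) -> [20, 8, 5, 5, 23]
enqueue(13) -> [20, 8, 5, 5, 23, 13]
enqueue(28) -> [20, 8, 5, 5, 23, 13, 28]
Final queue (front to back): [20, 8, 5, 5, 23, 13, 28]


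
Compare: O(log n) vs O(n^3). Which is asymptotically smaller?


logarithmic grows slower than cubic
O(log n) is asymptotically smaller; O(n^3) grows faster


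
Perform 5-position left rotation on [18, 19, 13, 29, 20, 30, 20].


Left rotate by 5: [30, 20, 18, 19, 13, 29, 20]


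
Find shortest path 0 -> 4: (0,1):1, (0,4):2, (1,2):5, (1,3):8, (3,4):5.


Dijkstra from 0:
Distances: {0: 0, 1: 1, 2: 6, 3: 7, 4: 2}
Shortest distance to 4 = 2, path = [0, 4]


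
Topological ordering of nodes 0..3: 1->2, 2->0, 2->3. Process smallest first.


Kahn's algorithm, process smallest node first
Order: [1, 2, 0, 3]


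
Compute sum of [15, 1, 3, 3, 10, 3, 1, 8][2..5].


Prefix sums: [0, 15, 16, 19, 22, 32, 35, 36, 44]
Sum[2..5] = prefix[6] - prefix[2] = 35 - 16 = 19


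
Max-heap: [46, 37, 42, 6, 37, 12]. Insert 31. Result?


Append 31: [46, 37, 42, 6, 37, 12, 31]
Bubble up: no swaps needed
Result: [46, 37, 42, 6, 37, 12, 31]


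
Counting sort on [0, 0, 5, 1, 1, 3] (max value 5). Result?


Count array: [2, 2, 0, 1, 0, 1]
Reconstruct: [0, 0, 1, 1, 3, 5]


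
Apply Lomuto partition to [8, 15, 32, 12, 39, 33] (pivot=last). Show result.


Elements <= 33 go left of pivot.
Result: [8, 15, 32, 12, 33, 39], pivot at index 4


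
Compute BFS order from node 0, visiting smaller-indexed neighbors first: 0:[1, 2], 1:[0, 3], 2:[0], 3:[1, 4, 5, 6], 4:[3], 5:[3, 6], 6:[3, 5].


BFS queue: start with [0]
Visit order: [0, 1, 2, 3, 4, 5, 6]


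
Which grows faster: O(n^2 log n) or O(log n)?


logarithmic grows slower than n^2 log n
O(log n) is asymptotically smaller; O(n^2 log n) grows faster


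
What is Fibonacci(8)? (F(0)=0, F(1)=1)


F(n)=F(n-1)+F(n-2)
...F(6)=8, F(7)=13, F(8)=21


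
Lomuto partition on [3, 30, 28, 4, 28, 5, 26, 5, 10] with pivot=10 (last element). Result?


Elements <= 10 go left of pivot.
Result: [3, 4, 5, 5, 10, 28, 26, 30, 28], pivot at index 4


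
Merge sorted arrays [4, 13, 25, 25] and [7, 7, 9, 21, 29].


Compare heads, take smaller each step.
Merged: [4, 7, 7, 9, 13, 21, 25, 25, 29]


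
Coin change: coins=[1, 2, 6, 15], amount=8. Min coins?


dp[0]=0; dp[i]=1+min(dp[i-c] for c in coins)
...dp[3]=2, dp[4]=2, dp[5]=3, dp[6]=1, dp[7]=2, dp[8]=2
Minimum coins for 8 = 2


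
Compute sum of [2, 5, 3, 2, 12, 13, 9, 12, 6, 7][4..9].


Prefix sums: [0, 2, 7, 10, 12, 24, 37, 46, 58, 64, 71]
Sum[4..9] = prefix[10] - prefix[4] = 71 - 12 = 59


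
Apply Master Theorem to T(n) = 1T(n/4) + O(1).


a=1, b=4, c=0. log_4(1)=0 = c=0. Case 2: O(n^c log n) = O(log n)
Complexity: O(log n)


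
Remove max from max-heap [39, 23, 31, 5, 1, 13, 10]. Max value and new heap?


Max = 39
Replace root with last, heapify down
Resulting heap: [31, 23, 13, 5, 1, 10]


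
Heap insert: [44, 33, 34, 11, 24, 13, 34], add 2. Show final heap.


Append 2: [44, 33, 34, 11, 24, 13, 34, 2]
Bubble up: no swaps needed
Result: [44, 33, 34, 11, 24, 13, 34, 2]


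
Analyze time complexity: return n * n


Analysis: constant-time operation, no loop
Complexity: O(1)


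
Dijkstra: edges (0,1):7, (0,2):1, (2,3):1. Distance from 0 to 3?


Dijkstra from 0:
Distances: {0: 0, 1: 7, 2: 1, 3: 2}
Shortest distance to 3 = 2, path = [0, 2, 3]


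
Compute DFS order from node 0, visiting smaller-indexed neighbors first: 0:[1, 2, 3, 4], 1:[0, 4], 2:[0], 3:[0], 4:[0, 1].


DFS stack-based: start with [0]
Visit order: [0, 1, 4, 2, 3]


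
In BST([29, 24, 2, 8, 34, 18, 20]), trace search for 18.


BST root = 29
Search for 18: compare at each node
Path: [29, 24, 2, 8, 18]


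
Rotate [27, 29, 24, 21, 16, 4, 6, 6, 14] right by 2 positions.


Right rotate by 2: [6, 14, 27, 29, 24, 21, 16, 4, 6]


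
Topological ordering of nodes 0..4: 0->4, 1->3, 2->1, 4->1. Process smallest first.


Kahn's algorithm, process smallest node first
Order: [0, 2, 4, 1, 3]


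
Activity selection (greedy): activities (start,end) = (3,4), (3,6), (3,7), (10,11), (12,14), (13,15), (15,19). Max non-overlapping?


Greedy: pick earliest-ending, then skip overlaps.
Selected (4 activities): [(3, 4), (10, 11), (12, 14), (15, 19)]


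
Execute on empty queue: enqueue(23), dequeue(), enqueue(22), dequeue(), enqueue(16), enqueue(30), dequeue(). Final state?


enqueue(23) -> [23]
dequeue() returns 23 -> []
enqueue(22) -> [22]
dequeue() returns 22 -> []
enqueue(16) -> [16]
enqueue(30) -> [16, 30]
dequeue() returns 16 -> [30]
Final queue (front to back): [30]


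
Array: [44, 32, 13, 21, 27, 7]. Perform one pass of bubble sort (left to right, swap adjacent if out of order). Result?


After one pass: [32, 13, 21, 27, 7, 44]


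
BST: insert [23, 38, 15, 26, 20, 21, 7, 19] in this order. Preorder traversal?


Root = 23; build tree by BST insertion.
Preorder traversal: [23, 15, 7, 20, 19, 21, 38, 26]


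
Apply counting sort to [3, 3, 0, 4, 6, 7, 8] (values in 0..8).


Count array: [1, 0, 0, 2, 1, 0, 1, 1, 1]
Reconstruct: [0, 3, 3, 4, 6, 7, 8]


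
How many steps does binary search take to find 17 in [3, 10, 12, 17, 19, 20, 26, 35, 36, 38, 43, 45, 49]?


Search for 17:
[0,12] mid=6 arr[6]=26
[0,5] mid=2 arr[2]=12
[3,5] mid=4 arr[4]=19
[3,3] mid=3 arr[3]=17
Total: 4 comparisons


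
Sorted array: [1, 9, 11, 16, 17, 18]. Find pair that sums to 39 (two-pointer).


Two pointers: lo=0, hi=5
No pair sums to 39


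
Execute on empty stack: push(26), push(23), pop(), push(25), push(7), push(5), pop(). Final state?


push(26) -> [26]
push(23) -> [26, 23]
pop() returns 23 -> [26]
push(25) -> [26, 25]
push(7) -> [26, 25, 7]
push(5) -> [26, 25, 7, 5]
pop() returns 5 -> [26, 25, 7]
Final stack (bottom to top): [26, 25, 7]


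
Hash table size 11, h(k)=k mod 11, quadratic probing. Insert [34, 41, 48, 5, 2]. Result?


Insertions: 34->slot 1; 41->slot 8; 48->slot 4; 5->slot 5; 2->slot 2
Table: [None, 34, 2, None, 48, 5, None, None, 41, None, None]


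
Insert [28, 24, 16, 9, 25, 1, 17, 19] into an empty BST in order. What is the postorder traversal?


Root = 28; build tree by BST insertion.
Postorder traversal: [1, 9, 19, 17, 16, 25, 24, 28]


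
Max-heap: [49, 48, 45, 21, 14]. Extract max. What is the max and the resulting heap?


Max = 49
Replace root with last, heapify down
Resulting heap: [48, 21, 45, 14]


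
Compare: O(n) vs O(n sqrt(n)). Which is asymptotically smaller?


linear grows slower than n^1.5
O(n) is asymptotically smaller; O(n sqrt(n)) grows faster


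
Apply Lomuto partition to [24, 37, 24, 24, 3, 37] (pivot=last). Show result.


Elements <= 37 go left of pivot.
Result: [24, 37, 24, 24, 3, 37], pivot at index 5


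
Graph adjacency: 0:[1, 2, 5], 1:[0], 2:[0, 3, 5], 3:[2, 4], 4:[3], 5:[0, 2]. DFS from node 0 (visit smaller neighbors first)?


DFS stack-based: start with [0]
Visit order: [0, 1, 2, 3, 4, 5]


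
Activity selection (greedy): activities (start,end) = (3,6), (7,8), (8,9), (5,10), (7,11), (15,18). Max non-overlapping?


Greedy: pick earliest-ending, then skip overlaps.
Selected (4 activities): [(3, 6), (7, 8), (8, 9), (15, 18)]


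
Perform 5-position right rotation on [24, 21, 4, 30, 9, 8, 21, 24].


Right rotate by 5: [30, 9, 8, 21, 24, 24, 21, 4]


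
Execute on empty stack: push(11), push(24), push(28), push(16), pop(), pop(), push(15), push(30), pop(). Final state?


push(11) -> [11]
push(24) -> [11, 24]
push(28) -> [11, 24, 28]
push(16) -> [11, 24, 28, 16]
pop() returns 16 -> [11, 24, 28]
pop() returns 28 -> [11, 24]
push(15) -> [11, 24, 15]
push(30) -> [11, 24, 15, 30]
pop() returns 30 -> [11, 24, 15]
Final stack (bottom to top): [11, 24, 15]


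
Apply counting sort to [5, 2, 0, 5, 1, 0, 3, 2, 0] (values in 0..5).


Count array: [3, 1, 2, 1, 0, 2]
Reconstruct: [0, 0, 0, 1, 2, 2, 3, 5, 5]


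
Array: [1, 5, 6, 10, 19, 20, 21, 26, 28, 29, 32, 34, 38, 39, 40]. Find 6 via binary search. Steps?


Search for 6:
[0,14] mid=7 arr[7]=26
[0,6] mid=3 arr[3]=10
[0,2] mid=1 arr[1]=5
[2,2] mid=2 arr[2]=6
Total: 4 comparisons


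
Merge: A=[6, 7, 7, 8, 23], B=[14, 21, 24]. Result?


Compare heads, take smaller each step.
Merged: [6, 7, 7, 8, 14, 21, 23, 24]


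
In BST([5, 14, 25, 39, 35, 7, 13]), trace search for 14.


BST root = 5
Search for 14: compare at each node
Path: [5, 14]


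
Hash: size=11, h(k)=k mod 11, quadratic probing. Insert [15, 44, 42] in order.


Insertions: 15->slot 4; 44->slot 0; 42->slot 9
Table: [44, None, None, None, 15, None, None, None, None, 42, None]


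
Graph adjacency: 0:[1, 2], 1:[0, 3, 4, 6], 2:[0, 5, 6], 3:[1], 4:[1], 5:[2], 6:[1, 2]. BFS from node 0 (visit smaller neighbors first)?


BFS queue: start with [0]
Visit order: [0, 1, 2, 3, 4, 6, 5]


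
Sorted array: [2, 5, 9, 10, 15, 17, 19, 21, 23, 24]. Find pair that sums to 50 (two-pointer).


Two pointers: lo=0, hi=9
No pair sums to 50


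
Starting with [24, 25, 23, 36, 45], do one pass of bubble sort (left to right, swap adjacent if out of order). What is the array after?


After one pass: [24, 23, 25, 36, 45]


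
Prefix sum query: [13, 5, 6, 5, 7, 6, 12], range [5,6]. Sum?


Prefix sums: [0, 13, 18, 24, 29, 36, 42, 54]
Sum[5..6] = prefix[7] - prefix[5] = 54 - 36 = 18


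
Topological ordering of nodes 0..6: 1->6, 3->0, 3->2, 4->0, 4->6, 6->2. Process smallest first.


Kahn's algorithm, process smallest node first
Order: [1, 3, 4, 0, 5, 6, 2]


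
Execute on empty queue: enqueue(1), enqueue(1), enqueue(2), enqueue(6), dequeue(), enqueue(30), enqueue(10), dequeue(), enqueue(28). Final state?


enqueue(1) -> [1]
enqueue(1) -> [1, 1]
enqueue(2) -> [1, 1, 2]
enqueue(6) -> [1, 1, 2, 6]
dequeue() returns 1 -> [1, 2, 6]
enqueue(30) -> [1, 2, 6, 30]
enqueue(10) -> [1, 2, 6, 30, 10]
dequeue() returns 1 -> [2, 6, 30, 10]
enqueue(28) -> [2, 6, 30, 10, 28]
Final queue (front to back): [2, 6, 30, 10, 28]


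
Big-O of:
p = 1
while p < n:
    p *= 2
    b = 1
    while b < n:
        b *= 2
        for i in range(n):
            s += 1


Per nesting level: O(log n) * O(log n) * O(n) = O(n (log n)^2)
Complexity: O(n (log n)^2)


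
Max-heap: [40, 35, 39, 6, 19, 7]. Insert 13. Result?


Append 13: [40, 35, 39, 6, 19, 7, 13]
Bubble up: no swaps needed
Result: [40, 35, 39, 6, 19, 7, 13]


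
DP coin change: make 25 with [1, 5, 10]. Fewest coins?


dp[0]=0; dp[i]=1+min(dp[i-c] for c in coins)
...dp[20]=2, dp[21]=3, dp[22]=4, dp[23]=5, dp[24]=6, dp[25]=3
Minimum coins for 25 = 3


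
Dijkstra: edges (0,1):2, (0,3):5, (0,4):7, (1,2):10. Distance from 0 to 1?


Dijkstra from 0:
Distances: {0: 0, 1: 2, 2: 12, 3: 5, 4: 7}
Shortest distance to 1 = 2, path = [0, 1]


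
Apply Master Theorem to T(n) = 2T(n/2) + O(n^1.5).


a=2, b=2, c=1.5. log_2(2)=1 < c=1.5. Case 3: O(n^c) = O(n^1.500)
Complexity: O(n^1.500)


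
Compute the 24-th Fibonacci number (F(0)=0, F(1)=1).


F(n)=F(n-1)+F(n-2)
...F(22)=17711, F(23)=28657, F(24)=46368


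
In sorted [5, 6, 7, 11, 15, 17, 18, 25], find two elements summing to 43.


Two pointers: lo=0, hi=7
Found pair: (18, 25) summing to 43


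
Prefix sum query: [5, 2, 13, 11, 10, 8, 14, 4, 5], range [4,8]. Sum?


Prefix sums: [0, 5, 7, 20, 31, 41, 49, 63, 67, 72]
Sum[4..8] = prefix[9] - prefix[4] = 72 - 31 = 41


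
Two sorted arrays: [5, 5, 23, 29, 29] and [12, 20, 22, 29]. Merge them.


Compare heads, take smaller each step.
Merged: [5, 5, 12, 20, 22, 23, 29, 29, 29]


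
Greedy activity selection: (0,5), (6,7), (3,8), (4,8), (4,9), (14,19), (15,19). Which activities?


Greedy: pick earliest-ending, then skip overlaps.
Selected (3 activities): [(0, 5), (6, 7), (14, 19)]


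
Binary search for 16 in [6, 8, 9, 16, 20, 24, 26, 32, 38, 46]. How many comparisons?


Search for 16:
[0,9] mid=4 arr[4]=20
[0,3] mid=1 arr[1]=8
[2,3] mid=2 arr[2]=9
[3,3] mid=3 arr[3]=16
Total: 4 comparisons


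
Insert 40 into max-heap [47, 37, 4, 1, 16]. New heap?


Append 40: [47, 37, 4, 1, 16, 40]
Bubble up: swap idx 5(40) with idx 2(4)
Result: [47, 37, 40, 1, 16, 4]


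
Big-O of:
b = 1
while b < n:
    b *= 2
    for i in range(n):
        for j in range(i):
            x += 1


Per nesting level: O(log n) * O(n) * O(n) [triangular over i] = O(n^2 log n)
Complexity: O(n^2 log n)


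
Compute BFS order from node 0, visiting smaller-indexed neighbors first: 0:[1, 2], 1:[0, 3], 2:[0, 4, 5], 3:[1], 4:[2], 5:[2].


BFS queue: start with [0]
Visit order: [0, 1, 2, 3, 4, 5]


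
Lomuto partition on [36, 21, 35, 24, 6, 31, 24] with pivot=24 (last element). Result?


Elements <= 24 go left of pivot.
Result: [21, 24, 6, 24, 35, 31, 36], pivot at index 3


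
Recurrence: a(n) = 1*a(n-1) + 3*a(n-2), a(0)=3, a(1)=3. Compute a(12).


Build bottom-up:
...a(10)=8049, a(11)=18480, a(12)=1*18480+3*8049=42627


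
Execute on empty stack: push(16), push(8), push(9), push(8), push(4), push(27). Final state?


push(16) -> [16]
push(8) -> [16, 8]
push(9) -> [16, 8, 9]
push(8) -> [16, 8, 9, 8]
push(4) -> [16, 8, 9, 8, 4]
push(27) -> [16, 8, 9, 8, 4, 27]
Final stack (bottom to top): [16, 8, 9, 8, 4, 27]


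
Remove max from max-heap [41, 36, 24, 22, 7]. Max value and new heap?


Max = 41
Replace root with last, heapify down
Resulting heap: [36, 22, 24, 7]


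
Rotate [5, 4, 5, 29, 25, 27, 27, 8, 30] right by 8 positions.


Right rotate by 8: [4, 5, 29, 25, 27, 27, 8, 30, 5]


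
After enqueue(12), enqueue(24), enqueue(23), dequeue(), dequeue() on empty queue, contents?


enqueue(12) -> [12]
enqueue(24) -> [12, 24]
enqueue(23) -> [12, 24, 23]
dequeue() returns 12 -> [24, 23]
dequeue() returns 24 -> [23]
Final queue (front to back): [23]


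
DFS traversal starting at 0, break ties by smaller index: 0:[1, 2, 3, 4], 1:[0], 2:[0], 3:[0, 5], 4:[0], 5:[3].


DFS stack-based: start with [0]
Visit order: [0, 1, 2, 3, 5, 4]


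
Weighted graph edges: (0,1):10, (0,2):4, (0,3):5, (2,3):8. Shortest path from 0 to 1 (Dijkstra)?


Dijkstra from 0:
Distances: {0: 0, 1: 10, 2: 4, 3: 5}
Shortest distance to 1 = 10, path = [0, 1]


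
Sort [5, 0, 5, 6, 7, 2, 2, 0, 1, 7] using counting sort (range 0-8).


Count array: [2, 1, 2, 0, 0, 2, 1, 2, 0]
Reconstruct: [0, 0, 1, 2, 2, 5, 5, 6, 7, 7]


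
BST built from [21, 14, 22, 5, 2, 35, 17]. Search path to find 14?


BST root = 21
Search for 14: compare at each node
Path: [21, 14]


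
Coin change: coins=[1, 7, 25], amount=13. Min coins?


dp[0]=0; dp[i]=1+min(dp[i-c] for c in coins)
...dp[8]=2, dp[9]=3, dp[10]=4, dp[11]=5, dp[12]=6, dp[13]=7
Minimum coins for 13 = 7


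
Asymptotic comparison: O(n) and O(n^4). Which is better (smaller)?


linear grows slower than quartic
O(n) is asymptotically smaller; O(n^4) grows faster


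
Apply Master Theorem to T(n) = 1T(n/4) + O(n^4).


a=1, b=4, c=4. log_4(1)=0 < c=4. Case 3: O(n^c) = O(n^4)
Complexity: O(n^4)


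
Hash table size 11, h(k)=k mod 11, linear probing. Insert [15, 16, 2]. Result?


Insertions: 15->slot 4; 16->slot 5; 2->slot 2
Table: [None, None, 2, None, 15, 16, None, None, None, None, None]


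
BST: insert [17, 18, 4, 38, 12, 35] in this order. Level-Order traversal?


Root = 17; build tree by BST insertion.
Level-Order traversal: [17, 4, 18, 12, 38, 35]


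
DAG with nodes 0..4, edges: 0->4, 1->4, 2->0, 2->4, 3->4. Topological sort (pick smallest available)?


Kahn's algorithm, process smallest node first
Order: [1, 2, 0, 3, 4]


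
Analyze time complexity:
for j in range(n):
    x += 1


Per nesting level: O(n) = O(n)
Complexity: O(n)


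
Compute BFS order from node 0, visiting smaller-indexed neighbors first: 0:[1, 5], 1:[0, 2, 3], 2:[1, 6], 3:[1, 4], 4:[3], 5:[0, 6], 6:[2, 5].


BFS queue: start with [0]
Visit order: [0, 1, 5, 2, 3, 6, 4]


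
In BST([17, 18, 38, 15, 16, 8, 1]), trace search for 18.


BST root = 17
Search for 18: compare at each node
Path: [17, 18]


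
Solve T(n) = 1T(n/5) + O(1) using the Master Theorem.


a=1, b=5, c=0. log_5(1)=0 = c=0. Case 2: O(n^c log n) = O(log n)
Complexity: O(log n)


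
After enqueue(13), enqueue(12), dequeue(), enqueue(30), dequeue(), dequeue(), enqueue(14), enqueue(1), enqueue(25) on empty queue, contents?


enqueue(13) -> [13]
enqueue(12) -> [13, 12]
dequeue() returns 13 -> [12]
enqueue(30) -> [12, 30]
dequeue() returns 12 -> [30]
dequeue() returns 30 -> []
enqueue(14) -> [14]
enqueue(1) -> [14, 1]
enqueue(25) -> [14, 1, 25]
Final queue (front to back): [14, 1, 25]


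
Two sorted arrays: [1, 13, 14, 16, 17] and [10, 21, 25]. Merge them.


Compare heads, take smaller each step.
Merged: [1, 10, 13, 14, 16, 17, 21, 25]


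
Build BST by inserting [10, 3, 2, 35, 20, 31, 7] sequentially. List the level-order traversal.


Root = 10; build tree by BST insertion.
Level-Order traversal: [10, 3, 35, 2, 7, 20, 31]


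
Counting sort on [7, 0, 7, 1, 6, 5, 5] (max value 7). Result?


Count array: [1, 1, 0, 0, 0, 2, 1, 2]
Reconstruct: [0, 1, 5, 5, 6, 7, 7]


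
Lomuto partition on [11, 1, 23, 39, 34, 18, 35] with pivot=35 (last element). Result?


Elements <= 35 go left of pivot.
Result: [11, 1, 23, 34, 18, 35, 39], pivot at index 5


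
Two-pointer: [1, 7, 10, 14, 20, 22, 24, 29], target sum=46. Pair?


Two pointers: lo=0, hi=7
Found pair: (22, 24) summing to 46


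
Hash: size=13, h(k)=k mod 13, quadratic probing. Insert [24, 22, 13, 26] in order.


Insertions: 24->slot 11; 22->slot 9; 13->slot 0; 26->slot 1
Table: [13, 26, None, None, None, None, None, None, None, 22, None, 24, None]


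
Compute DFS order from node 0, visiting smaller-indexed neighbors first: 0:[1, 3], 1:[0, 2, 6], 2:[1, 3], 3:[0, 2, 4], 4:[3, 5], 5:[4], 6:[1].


DFS stack-based: start with [0]
Visit order: [0, 1, 2, 3, 4, 5, 6]


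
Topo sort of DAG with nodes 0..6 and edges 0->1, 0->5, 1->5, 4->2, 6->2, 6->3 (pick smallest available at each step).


Kahn's algorithm, process smallest node first
Order: [0, 1, 4, 5, 6, 2, 3]


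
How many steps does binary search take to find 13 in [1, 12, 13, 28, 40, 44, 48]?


Search for 13:
[0,6] mid=3 arr[3]=28
[0,2] mid=1 arr[1]=12
[2,2] mid=2 arr[2]=13
Total: 3 comparisons


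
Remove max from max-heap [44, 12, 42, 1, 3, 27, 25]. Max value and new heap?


Max = 44
Replace root with last, heapify down
Resulting heap: [42, 12, 27, 1, 3, 25]


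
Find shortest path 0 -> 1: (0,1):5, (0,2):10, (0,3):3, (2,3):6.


Dijkstra from 0:
Distances: {0: 0, 1: 5, 2: 9, 3: 3}
Shortest distance to 1 = 5, path = [0, 1]


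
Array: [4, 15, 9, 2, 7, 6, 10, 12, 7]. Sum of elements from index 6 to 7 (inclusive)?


Prefix sums: [0, 4, 19, 28, 30, 37, 43, 53, 65, 72]
Sum[6..7] = prefix[8] - prefix[6] = 65 - 43 = 22


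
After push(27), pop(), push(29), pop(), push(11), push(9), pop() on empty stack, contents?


push(27) -> [27]
pop() returns 27 -> []
push(29) -> [29]
pop() returns 29 -> []
push(11) -> [11]
push(9) -> [11, 9]
pop() returns 9 -> [11]
Final stack (bottom to top): [11]


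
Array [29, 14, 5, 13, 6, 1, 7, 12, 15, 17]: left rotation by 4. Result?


Left rotate by 4: [6, 1, 7, 12, 15, 17, 29, 14, 5, 13]


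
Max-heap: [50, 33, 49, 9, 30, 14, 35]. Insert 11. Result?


Append 11: [50, 33, 49, 9, 30, 14, 35, 11]
Bubble up: swap idx 7(11) with idx 3(9)
Result: [50, 33, 49, 11, 30, 14, 35, 9]


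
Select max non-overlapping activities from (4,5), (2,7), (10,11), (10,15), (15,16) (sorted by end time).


Greedy: pick earliest-ending, then skip overlaps.
Selected (3 activities): [(4, 5), (10, 11), (15, 16)]


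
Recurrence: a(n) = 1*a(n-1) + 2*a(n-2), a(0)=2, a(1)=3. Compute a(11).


Build bottom-up:
...a(9)=853, a(10)=1707, a(11)=1*1707+2*853=3413


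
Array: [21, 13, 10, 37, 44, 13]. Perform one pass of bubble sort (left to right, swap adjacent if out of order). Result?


After one pass: [13, 10, 21, 37, 13, 44]


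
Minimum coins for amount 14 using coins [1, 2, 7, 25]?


dp[0]=0; dp[i]=1+min(dp[i-c] for c in coins)
...dp[9]=2, dp[10]=3, dp[11]=3, dp[12]=4, dp[13]=4, dp[14]=2
Minimum coins for 14 = 2


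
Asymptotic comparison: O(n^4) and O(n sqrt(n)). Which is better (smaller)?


n^1.5 grows slower than quartic
O(n sqrt(n)) is asymptotically smaller; O(n^4) grows faster


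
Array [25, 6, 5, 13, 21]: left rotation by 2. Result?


Left rotate by 2: [5, 13, 21, 25, 6]


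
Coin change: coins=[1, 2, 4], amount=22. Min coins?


dp[0]=0; dp[i]=1+min(dp[i-c] for c in coins)
...dp[17]=5, dp[18]=5, dp[19]=6, dp[20]=5, dp[21]=6, dp[22]=6
Minimum coins for 22 = 6


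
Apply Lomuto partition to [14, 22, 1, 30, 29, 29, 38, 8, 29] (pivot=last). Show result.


Elements <= 29 go left of pivot.
Result: [14, 22, 1, 29, 29, 8, 29, 30, 38], pivot at index 6


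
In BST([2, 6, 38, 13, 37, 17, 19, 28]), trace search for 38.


BST root = 2
Search for 38: compare at each node
Path: [2, 6, 38]


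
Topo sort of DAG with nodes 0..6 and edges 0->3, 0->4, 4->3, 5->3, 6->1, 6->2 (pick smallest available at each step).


Kahn's algorithm, process smallest node first
Order: [0, 4, 5, 3, 6, 1, 2]


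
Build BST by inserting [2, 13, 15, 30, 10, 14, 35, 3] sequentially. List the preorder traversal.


Root = 2; build tree by BST insertion.
Preorder traversal: [2, 13, 10, 3, 15, 14, 30, 35]


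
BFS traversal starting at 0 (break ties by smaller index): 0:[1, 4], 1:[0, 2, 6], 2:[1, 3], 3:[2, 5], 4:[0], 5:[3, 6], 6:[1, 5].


BFS queue: start with [0]
Visit order: [0, 1, 4, 2, 6, 3, 5]


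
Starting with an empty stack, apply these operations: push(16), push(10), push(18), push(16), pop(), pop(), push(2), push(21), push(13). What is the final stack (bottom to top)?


push(16) -> [16]
push(10) -> [16, 10]
push(18) -> [16, 10, 18]
push(16) -> [16, 10, 18, 16]
pop() returns 16 -> [16, 10, 18]
pop() returns 18 -> [16, 10]
push(2) -> [16, 10, 2]
push(21) -> [16, 10, 2, 21]
push(13) -> [16, 10, 2, 21, 13]
Final stack (bottom to top): [16, 10, 2, 21, 13]


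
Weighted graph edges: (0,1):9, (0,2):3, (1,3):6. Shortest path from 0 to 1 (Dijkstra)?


Dijkstra from 0:
Distances: {0: 0, 1: 9, 2: 3, 3: 15}
Shortest distance to 1 = 9, path = [0, 1]


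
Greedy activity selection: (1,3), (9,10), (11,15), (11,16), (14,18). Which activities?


Greedy: pick earliest-ending, then skip overlaps.
Selected (3 activities): [(1, 3), (9, 10), (11, 15)]


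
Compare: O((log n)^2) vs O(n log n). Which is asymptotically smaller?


polylogarithmic grows slower than linearithmic
O((log n)^2) is asymptotically smaller; O(n log n) grows faster


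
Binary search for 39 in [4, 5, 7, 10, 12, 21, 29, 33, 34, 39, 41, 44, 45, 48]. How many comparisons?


Search for 39:
[0,13] mid=6 arr[6]=29
[7,13] mid=10 arr[10]=41
[7,9] mid=8 arr[8]=34
[9,9] mid=9 arr[9]=39
Total: 4 comparisons


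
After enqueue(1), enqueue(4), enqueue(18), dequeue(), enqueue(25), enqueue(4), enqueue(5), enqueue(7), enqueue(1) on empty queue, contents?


enqueue(1) -> [1]
enqueue(4) -> [1, 4]
enqueue(18) -> [1, 4, 18]
dequeue() returns 1 -> [4, 18]
enqueue(25) -> [4, 18, 25]
enqueue(4) -> [4, 18, 25, 4]
enqueue(5) -> [4, 18, 25, 4, 5]
enqueue(7) -> [4, 18, 25, 4, 5, 7]
enqueue(1) -> [4, 18, 25, 4, 5, 7, 1]
Final queue (front to back): [4, 18, 25, 4, 5, 7, 1]


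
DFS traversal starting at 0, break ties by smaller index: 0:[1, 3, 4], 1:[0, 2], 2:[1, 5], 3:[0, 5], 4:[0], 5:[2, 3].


DFS stack-based: start with [0]
Visit order: [0, 1, 2, 5, 3, 4]


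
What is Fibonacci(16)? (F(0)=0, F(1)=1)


F(n)=F(n-1)+F(n-2)
...F(14)=377, F(15)=610, F(16)=987


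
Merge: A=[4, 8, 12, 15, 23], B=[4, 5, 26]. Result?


Compare heads, take smaller each step.
Merged: [4, 4, 5, 8, 12, 15, 23, 26]


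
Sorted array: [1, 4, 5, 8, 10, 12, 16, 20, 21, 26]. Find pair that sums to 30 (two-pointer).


Two pointers: lo=0, hi=9
Found pair: (4, 26) summing to 30


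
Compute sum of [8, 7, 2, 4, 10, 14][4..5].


Prefix sums: [0, 8, 15, 17, 21, 31, 45]
Sum[4..5] = prefix[6] - prefix[4] = 45 - 21 = 24


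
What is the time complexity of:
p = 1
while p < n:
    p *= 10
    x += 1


Per nesting level: O(log n) = O(log n)
Complexity: O(log n)


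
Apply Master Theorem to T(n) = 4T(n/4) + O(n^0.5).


a=4, b=4, c=0.5. log_4(4)=1 > c=0.5. Case 1: O(n^log_b(a)) = O(n)
Complexity: O(n)


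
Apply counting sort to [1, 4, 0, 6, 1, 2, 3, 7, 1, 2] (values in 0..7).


Count array: [1, 3, 2, 1, 1, 0, 1, 1]
Reconstruct: [0, 1, 1, 1, 2, 2, 3, 4, 6, 7]


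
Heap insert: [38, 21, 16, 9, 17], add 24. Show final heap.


Append 24: [38, 21, 16, 9, 17, 24]
Bubble up: swap idx 5(24) with idx 2(16)
Result: [38, 21, 24, 9, 17, 16]


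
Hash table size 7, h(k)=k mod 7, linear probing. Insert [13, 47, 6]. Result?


Insertions: 13->slot 6; 47->slot 5; 6->slot 0
Table: [6, None, None, None, None, 47, 13]


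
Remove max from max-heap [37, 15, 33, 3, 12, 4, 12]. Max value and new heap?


Max = 37
Replace root with last, heapify down
Resulting heap: [33, 15, 12, 3, 12, 4]


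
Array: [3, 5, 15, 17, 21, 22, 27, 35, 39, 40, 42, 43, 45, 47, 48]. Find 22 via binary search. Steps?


Search for 22:
[0,14] mid=7 arr[7]=35
[0,6] mid=3 arr[3]=17
[4,6] mid=5 arr[5]=22
Total: 3 comparisons


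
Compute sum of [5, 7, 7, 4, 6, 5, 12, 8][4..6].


Prefix sums: [0, 5, 12, 19, 23, 29, 34, 46, 54]
Sum[4..6] = prefix[7] - prefix[4] = 46 - 23 = 23


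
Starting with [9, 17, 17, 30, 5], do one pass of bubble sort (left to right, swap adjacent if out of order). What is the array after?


After one pass: [9, 17, 17, 5, 30]


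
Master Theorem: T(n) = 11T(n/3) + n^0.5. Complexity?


a=11, b=3, c=0.5. log_3(11)=2.183 > c=0.5. Case 1: O(n^log_b(a)) = O(n^2.183)
Complexity: O(n^2.183)


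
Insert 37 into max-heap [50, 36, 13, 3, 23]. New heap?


Append 37: [50, 36, 13, 3, 23, 37]
Bubble up: swap idx 5(37) with idx 2(13)
Result: [50, 36, 37, 3, 23, 13]


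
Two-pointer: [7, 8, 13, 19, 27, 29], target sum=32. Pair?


Two pointers: lo=0, hi=5
Found pair: (13, 19) summing to 32


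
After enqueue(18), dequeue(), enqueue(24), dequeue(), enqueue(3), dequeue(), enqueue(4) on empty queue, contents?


enqueue(18) -> [18]
dequeue() returns 18 -> []
enqueue(24) -> [24]
dequeue() returns 24 -> []
enqueue(3) -> [3]
dequeue() returns 3 -> []
enqueue(4) -> [4]
Final queue (front to back): [4]


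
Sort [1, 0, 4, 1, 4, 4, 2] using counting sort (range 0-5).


Count array: [1, 2, 1, 0, 3, 0]
Reconstruct: [0, 1, 1, 2, 4, 4, 4]


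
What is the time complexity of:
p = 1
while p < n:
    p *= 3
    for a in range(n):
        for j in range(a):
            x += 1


Per nesting level: O(log n) * O(n) * O(n) [triangular over a] = O(n^2 log n)
Complexity: O(n^2 log n)


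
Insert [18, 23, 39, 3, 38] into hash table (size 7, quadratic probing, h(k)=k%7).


Insertions: 18->slot 4; 23->slot 2; 39->slot 5; 3->slot 3; 38->slot 0
Table: [38, None, 23, 3, 18, 39, None]


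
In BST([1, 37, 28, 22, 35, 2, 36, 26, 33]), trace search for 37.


BST root = 1
Search for 37: compare at each node
Path: [1, 37]


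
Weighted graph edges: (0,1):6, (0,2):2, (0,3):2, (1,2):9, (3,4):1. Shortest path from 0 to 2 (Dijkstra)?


Dijkstra from 0:
Distances: {0: 0, 1: 6, 2: 2, 3: 2, 4: 3}
Shortest distance to 2 = 2, path = [0, 2]


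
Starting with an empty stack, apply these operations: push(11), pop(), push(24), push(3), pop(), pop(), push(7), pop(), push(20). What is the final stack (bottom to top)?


push(11) -> [11]
pop() returns 11 -> []
push(24) -> [24]
push(3) -> [24, 3]
pop() returns 3 -> [24]
pop() returns 24 -> []
push(7) -> [7]
pop() returns 7 -> []
push(20) -> [20]
Final stack (bottom to top): [20]


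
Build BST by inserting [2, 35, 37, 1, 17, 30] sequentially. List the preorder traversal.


Root = 2; build tree by BST insertion.
Preorder traversal: [2, 1, 35, 17, 30, 37]


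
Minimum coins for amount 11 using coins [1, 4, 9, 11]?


dp[0]=0; dp[i]=1+min(dp[i-c] for c in coins)
...dp[6]=3, dp[7]=4, dp[8]=2, dp[9]=1, dp[10]=2, dp[11]=1
Minimum coins for 11 = 1


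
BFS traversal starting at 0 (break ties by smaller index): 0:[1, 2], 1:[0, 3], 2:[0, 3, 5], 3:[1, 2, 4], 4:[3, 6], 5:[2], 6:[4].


BFS queue: start with [0]
Visit order: [0, 1, 2, 3, 5, 4, 6]


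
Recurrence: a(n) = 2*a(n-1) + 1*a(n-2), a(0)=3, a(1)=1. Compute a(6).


Build bottom-up:
...a(4)=27, a(5)=65, a(6)=2*65+1*27=157


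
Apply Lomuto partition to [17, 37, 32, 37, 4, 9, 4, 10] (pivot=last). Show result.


Elements <= 10 go left of pivot.
Result: [4, 9, 4, 10, 17, 37, 32, 37], pivot at index 3


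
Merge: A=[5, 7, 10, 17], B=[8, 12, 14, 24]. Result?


Compare heads, take smaller each step.
Merged: [5, 7, 8, 10, 12, 14, 17, 24]


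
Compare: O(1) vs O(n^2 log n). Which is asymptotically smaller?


constant grows slower than n^2 log n
O(1) is asymptotically smaller; O(n^2 log n) grows faster


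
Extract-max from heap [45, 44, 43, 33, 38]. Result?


Max = 45
Replace root with last, heapify down
Resulting heap: [44, 38, 43, 33]


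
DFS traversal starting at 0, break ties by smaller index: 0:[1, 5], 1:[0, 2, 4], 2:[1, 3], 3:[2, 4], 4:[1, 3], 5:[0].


DFS stack-based: start with [0]
Visit order: [0, 1, 2, 3, 4, 5]


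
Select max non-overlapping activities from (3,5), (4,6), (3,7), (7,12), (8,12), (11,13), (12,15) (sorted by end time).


Greedy: pick earliest-ending, then skip overlaps.
Selected (3 activities): [(3, 5), (7, 12), (12, 15)]


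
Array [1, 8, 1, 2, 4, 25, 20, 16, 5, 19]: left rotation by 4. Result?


Left rotate by 4: [4, 25, 20, 16, 5, 19, 1, 8, 1, 2]


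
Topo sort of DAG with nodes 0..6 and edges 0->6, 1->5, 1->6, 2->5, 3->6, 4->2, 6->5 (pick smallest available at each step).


Kahn's algorithm, process smallest node first
Order: [0, 1, 3, 4, 2, 6, 5]


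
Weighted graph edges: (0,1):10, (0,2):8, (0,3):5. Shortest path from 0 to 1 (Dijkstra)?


Dijkstra from 0:
Distances: {0: 0, 1: 10, 2: 8, 3: 5}
Shortest distance to 1 = 10, path = [0, 1]


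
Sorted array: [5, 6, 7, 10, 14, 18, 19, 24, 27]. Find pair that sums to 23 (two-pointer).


Two pointers: lo=0, hi=8
Found pair: (5, 18) summing to 23


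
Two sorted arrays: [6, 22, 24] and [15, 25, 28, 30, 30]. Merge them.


Compare heads, take smaller each step.
Merged: [6, 15, 22, 24, 25, 28, 30, 30]


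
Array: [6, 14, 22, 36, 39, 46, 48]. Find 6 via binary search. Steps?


Search for 6:
[0,6] mid=3 arr[3]=36
[0,2] mid=1 arr[1]=14
[0,0] mid=0 arr[0]=6
Total: 3 comparisons


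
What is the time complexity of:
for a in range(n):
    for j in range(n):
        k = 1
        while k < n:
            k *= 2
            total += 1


Per nesting level: O(n) * O(n) * O(log n) = O(n^2 log n)
Complexity: O(n^2 log n)


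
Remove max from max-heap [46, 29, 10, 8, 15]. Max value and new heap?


Max = 46
Replace root with last, heapify down
Resulting heap: [29, 15, 10, 8]


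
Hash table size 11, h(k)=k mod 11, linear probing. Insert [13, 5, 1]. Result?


Insertions: 13->slot 2; 5->slot 5; 1->slot 1
Table: [None, 1, 13, None, None, 5, None, None, None, None, None]


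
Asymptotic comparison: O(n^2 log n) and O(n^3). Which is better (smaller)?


n^2 log n grows slower than cubic
O(n^2 log n) is asymptotically smaller; O(n^3) grows faster


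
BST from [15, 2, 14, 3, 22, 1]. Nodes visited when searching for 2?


BST root = 15
Search for 2: compare at each node
Path: [15, 2]


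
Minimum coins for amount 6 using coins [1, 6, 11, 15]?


dp[0]=0; dp[i]=1+min(dp[i-c] for c in coins)
...dp[1]=1, dp[2]=2, dp[3]=3, dp[4]=4, dp[5]=5, dp[6]=1
Minimum coins for 6 = 1


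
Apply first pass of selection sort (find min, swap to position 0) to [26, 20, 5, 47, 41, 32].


After one pass: [5, 20, 26, 47, 41, 32]


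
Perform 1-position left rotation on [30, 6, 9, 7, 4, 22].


Left rotate by 1: [6, 9, 7, 4, 22, 30]


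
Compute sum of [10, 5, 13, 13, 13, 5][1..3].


Prefix sums: [0, 10, 15, 28, 41, 54, 59]
Sum[1..3] = prefix[4] - prefix[1] = 41 - 10 = 31


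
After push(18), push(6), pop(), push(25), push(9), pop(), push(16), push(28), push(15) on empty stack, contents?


push(18) -> [18]
push(6) -> [18, 6]
pop() returns 6 -> [18]
push(25) -> [18, 25]
push(9) -> [18, 25, 9]
pop() returns 9 -> [18, 25]
push(16) -> [18, 25, 16]
push(28) -> [18, 25, 16, 28]
push(15) -> [18, 25, 16, 28, 15]
Final stack (bottom to top): [18, 25, 16, 28, 15]


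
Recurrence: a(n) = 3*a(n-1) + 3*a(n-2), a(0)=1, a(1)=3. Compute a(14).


Build bottom-up:
...a(12)=7296561, a(13)=27663363, a(14)=3*27663363+3*7296561=104879772
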